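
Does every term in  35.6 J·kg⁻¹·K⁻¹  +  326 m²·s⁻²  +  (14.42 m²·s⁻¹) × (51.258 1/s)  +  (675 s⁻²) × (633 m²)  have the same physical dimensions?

No

In SI base units:
  35.6 J·kg⁻¹·K⁻¹:  J·kg⁻¹·K⁻¹ = N·m·kg⁻¹·K⁻¹ = m²·s⁻²·K⁻¹
  326 m²·s⁻²:  m²·s⁻²
  (14.42 m²·s⁻¹) × (51.258 1/s):  [m²·s⁻¹] · [s⁻¹] = m²·s⁻²
  (675 s⁻²) × (633 m²):  [s⁻²] · [m²] = m²·s⁻²
The terms do not share a single dimension (m²·s⁻² vs m²·s⁻²·K⁻¹).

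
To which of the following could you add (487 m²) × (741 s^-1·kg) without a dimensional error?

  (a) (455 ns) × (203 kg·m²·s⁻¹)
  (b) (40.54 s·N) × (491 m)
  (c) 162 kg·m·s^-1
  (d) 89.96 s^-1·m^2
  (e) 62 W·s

Reference: [m²] · [kg·s⁻¹] = kg·m²·s⁻¹.
Each option:
  (a) [s] · [kg·m²·s⁻¹] = kg·m²
  (b) [kg·m·s⁻¹] · [m] = kg·m²·s⁻¹  ← same
  (c) kg·m·s⁻¹
  (d) m²·s⁻¹
  (e) W·s = J·s⁻¹·s = kg·m²·s⁻²
Only (b) matches kg·m²·s⁻¹.

(b)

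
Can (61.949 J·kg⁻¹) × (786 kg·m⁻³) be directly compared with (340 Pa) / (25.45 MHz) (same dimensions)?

No

Expand each in SI base units:
  (61.949 J·kg⁻¹) × (786 kg·m⁻³):  [m²·s⁻²] · [kg·m⁻³] = kg·m⁻¹·s⁻²
  (340 Pa) / (25.45 MHz):  [kg·m⁻¹·s⁻²] / [s⁻¹] = kg·m⁻¹·s⁻¹
kg·m⁻¹·s⁻² ≠ kg·m⁻¹·s⁻¹, so they cannot be added.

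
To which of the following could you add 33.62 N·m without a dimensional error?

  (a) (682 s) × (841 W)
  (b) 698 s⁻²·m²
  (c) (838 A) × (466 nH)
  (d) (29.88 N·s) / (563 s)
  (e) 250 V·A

Reference: N·m = kg·m·s⁻²·m = kg·m²·s⁻².
Each option:
  (a) [s] · [kg·m²·s⁻³] = kg·m²·s⁻²  ← same
  (b) m²·s⁻²
  (c) [A] · [kg·m²·s⁻²·A⁻²] = kg·m²·s⁻²·A⁻¹
  (d) [kg·m·s⁻¹] / [s] = kg·m·s⁻²
  (e) V·A = J·C⁻¹·A = kg·m²·s⁻³
Only (a) matches kg·m²·s⁻².

(a)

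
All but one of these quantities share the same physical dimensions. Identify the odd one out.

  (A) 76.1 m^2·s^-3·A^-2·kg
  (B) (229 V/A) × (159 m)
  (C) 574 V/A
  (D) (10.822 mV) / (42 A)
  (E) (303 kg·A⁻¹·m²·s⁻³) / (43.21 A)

(B)

Reduce each to base SI dimensions:
  (A) kg·m²·s⁻³·A⁻²
  (B) [kg·m²·s⁻³·A⁻²] · [m] = kg·m³·s⁻³·A⁻²
  (C) V·A⁻¹ = J·C⁻¹·A⁻¹ = kg·m²·s⁻³·A⁻²
  (D) [kg·m²·s⁻³·A⁻¹] / [A] = kg·m²·s⁻³·A⁻²
  (E) [kg·m²·s⁻³·A⁻¹] / [A] = kg·m²·s⁻³·A⁻²
All reduce to kg·m²·s⁻³·A⁻² except (B), which is kg·m³·s⁻³·A⁻².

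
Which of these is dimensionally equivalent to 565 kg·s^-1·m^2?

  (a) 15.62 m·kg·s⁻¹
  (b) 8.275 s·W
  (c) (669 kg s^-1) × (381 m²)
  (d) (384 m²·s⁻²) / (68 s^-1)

Reference: kg·m²·s⁻¹.
Each option:
  (a) kg·m·s⁻¹
  (b) W·s = J·s⁻¹·s = kg·m²·s⁻²
  (c) [kg·s⁻¹] · [m²] = kg·m²·s⁻¹  ← same
  (d) [m²·s⁻²] / [s⁻¹] = m²·s⁻¹
Only (c) matches kg·m²·s⁻¹.

(c)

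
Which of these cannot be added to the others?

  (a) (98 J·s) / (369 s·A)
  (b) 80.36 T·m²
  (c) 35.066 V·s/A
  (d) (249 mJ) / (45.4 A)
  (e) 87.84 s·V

Dimensions:
  (a) [kg·m²·s⁻¹] / [s·A] = kg·m²·s⁻²·A⁻¹
  (b) T·m² = Wb·m⁻²·m² = kg·m²·s⁻²·A⁻¹
  (c) V·s·A⁻¹ = J·C⁻¹·s·A⁻¹ = kg·m²·s⁻²·A⁻²
  (d) [kg·m²·s⁻²] / [A] = kg·m²·s⁻²·A⁻¹
  (e) V·s = J·C⁻¹·s = kg·m²·s⁻²·A⁻¹
All reduce to kg·m²·s⁻²·A⁻¹ except (c), which is kg·m²·s⁻²·A⁻².

(c)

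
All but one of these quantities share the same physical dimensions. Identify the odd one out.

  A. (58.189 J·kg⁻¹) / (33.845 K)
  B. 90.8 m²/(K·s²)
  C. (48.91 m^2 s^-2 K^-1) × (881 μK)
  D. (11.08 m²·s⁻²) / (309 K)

C.

Dimensions:
  A. [m²·s⁻²] / [K] = m²·s⁻²·K⁻¹
  B. m²·s⁻²·K⁻¹
  C. [m²·s⁻²·K⁻¹] · [K] = m²·s⁻²
  D. [m²·s⁻²] / [K] = m²·s⁻²·K⁻¹
All reduce to m²·s⁻²·K⁻¹ except C., which is m²·s⁻².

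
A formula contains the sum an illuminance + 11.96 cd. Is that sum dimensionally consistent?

No

In SI base units:
  an illuminance:  [illuminance] = m⁻²·cd
  11.96 cd:  cd
m⁻²·cd ≠ cd, so they cannot be added.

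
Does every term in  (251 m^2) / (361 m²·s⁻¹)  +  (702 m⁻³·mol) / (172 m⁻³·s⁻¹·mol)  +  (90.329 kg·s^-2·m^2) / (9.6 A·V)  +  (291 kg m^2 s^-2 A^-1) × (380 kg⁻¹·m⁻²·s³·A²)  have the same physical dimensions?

No

Work out the base dimensions of each:
  (251 m^2) / (361 m²·s⁻¹):  [m²] / [m²·s⁻¹] = s
  (702 m⁻³·mol) / (172 m⁻³·s⁻¹·mol):  [m⁻³·mol] / [m⁻³·s⁻¹·mol] = s
  (90.329 kg·s^-2·m^2) / (9.6 A·V):  [kg·m²·s⁻²] / [kg·m²·s⁻³] = s
  (291 kg m^2 s^-2 A^-1) × (380 kg⁻¹·m⁻²·s³·A²):  [kg·m²·s⁻²·A⁻¹] · [kg⁻¹·m⁻²·s³·A²] = s·A
The terms do not share a single dimension (s vs s·A).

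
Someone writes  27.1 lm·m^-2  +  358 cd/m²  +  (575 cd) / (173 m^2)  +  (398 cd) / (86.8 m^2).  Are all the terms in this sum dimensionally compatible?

Work out the base dimensions of each:
  27.1 lm·m^-2:  lm·m⁻² = cd·m⁻² = m⁻²·cd
  358 cd/m²:  cd·m⁻² = m⁻²·cd
  (575 cd) / (173 m^2):  [cd] / [m²] = m⁻²·cd
  (398 cd) / (86.8 m^2):  [cd] / [m²] = m⁻²·cd
Every term reduces to m⁻²·cd.

Yes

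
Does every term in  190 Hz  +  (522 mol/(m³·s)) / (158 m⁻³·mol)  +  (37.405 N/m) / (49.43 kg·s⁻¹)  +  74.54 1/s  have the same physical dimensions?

Expand each in SI base units:
  190 Hz:  Hz = s⁻¹
  (522 mol/(m³·s)) / (158 m⁻³·mol):  [m⁻³·s⁻¹·mol] / [m⁻³·mol] = s⁻¹
  (37.405 N/m) / (49.43 kg·s⁻¹):  [kg·s⁻²] / [kg·s⁻¹] = s⁻¹
  74.54 1/s:  s⁻¹
Every term reduces to s⁻¹.

Yes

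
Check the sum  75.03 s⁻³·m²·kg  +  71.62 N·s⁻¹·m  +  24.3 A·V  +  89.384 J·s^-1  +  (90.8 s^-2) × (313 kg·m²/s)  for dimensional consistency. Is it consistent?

Yes

Work out the base dimensions of each:
  75.03 s⁻³·m²·kg:  kg·m²·s⁻³
  71.62 N·s⁻¹·m:  N·m·s⁻¹ = kg·m·s⁻²·m·s⁻¹ = kg·m²·s⁻³
  24.3 A·V:  V·A = J·C⁻¹·A = kg·m²·s⁻³
  89.384 J·s^-1:  J·s⁻¹ = N·m·s⁻¹ = kg·m²·s⁻³
  (90.8 s^-2) × (313 kg·m²/s):  [s⁻²] · [kg·m²·s⁻¹] = kg·m²·s⁻³
Every term reduces to kg·m²·s⁻³.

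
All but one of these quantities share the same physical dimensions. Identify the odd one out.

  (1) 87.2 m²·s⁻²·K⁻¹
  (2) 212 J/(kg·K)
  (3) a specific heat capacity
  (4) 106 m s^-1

Expand each in SI base units:
  (1) m²·s⁻²·K⁻¹
  (2) J·kg⁻¹·K⁻¹ = N·m·kg⁻¹·K⁻¹ = m²·s⁻²·K⁻¹
  (3) [specific heat capacity] = m²·s⁻²·K⁻¹
  (4) m·s⁻¹
All reduce to m²·s⁻²·K⁻¹ except (4), which is m·s⁻¹.

(4)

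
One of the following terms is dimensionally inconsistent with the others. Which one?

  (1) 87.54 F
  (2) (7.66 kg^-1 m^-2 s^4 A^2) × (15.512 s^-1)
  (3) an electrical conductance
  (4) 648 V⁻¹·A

(1)

Reduce each to base SI dimensions:
  (1) F = C·V⁻¹ = kg⁻¹·m⁻²·s⁴·A²
  (2) [kg⁻¹·m⁻²·s⁴·A²] · [s⁻¹] = kg⁻¹·m⁻²·s³·A²
  (3) [electrical conductance] = kg⁻¹·m⁻²·s³·A²
  (4) A·V⁻¹ = A·(J·C⁻¹)⁻¹ = kg⁻¹·m⁻²·s³·A²
All reduce to kg⁻¹·m⁻²·s³·A² except (1), which is kg⁻¹·m⁻²·s⁴·A².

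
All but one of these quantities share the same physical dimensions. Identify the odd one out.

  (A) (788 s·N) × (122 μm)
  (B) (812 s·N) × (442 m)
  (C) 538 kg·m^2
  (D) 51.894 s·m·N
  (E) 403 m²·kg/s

Work out the base dimensions of each:
  (A) [kg·m·s⁻¹] · [m] = kg·m²·s⁻¹
  (B) [kg·m·s⁻¹] · [m] = kg·m²·s⁻¹
  (C) kg·m²
  (D) N·m·s = kg·m·s⁻²·m·s = kg·m²·s⁻¹
  (E) kg·m²·s⁻¹
All reduce to kg·m²·s⁻¹ except (C), which is kg·m².

(C)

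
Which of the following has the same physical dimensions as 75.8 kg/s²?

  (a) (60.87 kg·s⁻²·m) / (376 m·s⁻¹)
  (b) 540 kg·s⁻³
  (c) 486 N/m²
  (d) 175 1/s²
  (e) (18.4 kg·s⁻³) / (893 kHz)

Reference: kg·s⁻².
Each option:
  (a) [kg·m·s⁻²] / [m·s⁻¹] = kg·s⁻¹
  (b) kg·s⁻³
  (c) N·m⁻² = kg·m·s⁻²·m⁻² = kg·m⁻¹·s⁻²
  (d) s⁻²
  (e) [kg·s⁻³] / [s⁻¹] = kg·s⁻²  ← same
Only (e) matches kg·s⁻².

(e)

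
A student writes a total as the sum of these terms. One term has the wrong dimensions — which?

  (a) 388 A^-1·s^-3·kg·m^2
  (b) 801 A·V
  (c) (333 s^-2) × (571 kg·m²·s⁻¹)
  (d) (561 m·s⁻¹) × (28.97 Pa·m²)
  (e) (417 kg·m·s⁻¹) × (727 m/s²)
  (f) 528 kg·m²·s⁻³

In SI base units:
  (a) kg·m²·s⁻³·A⁻¹
  (b) V·A = J·C⁻¹·A = kg·m²·s⁻³
  (c) [s⁻²] · [kg·m²·s⁻¹] = kg·m²·s⁻³
  (d) [m·s⁻¹] · [kg·m·s⁻²] = kg·m²·s⁻³
  (e) [kg·m·s⁻¹] · [m·s⁻²] = kg·m²·s⁻³
  (f) kg·m²·s⁻³
All reduce to kg·m²·s⁻³ except (a), which is kg·m²·s⁻³·A⁻¹.

(a)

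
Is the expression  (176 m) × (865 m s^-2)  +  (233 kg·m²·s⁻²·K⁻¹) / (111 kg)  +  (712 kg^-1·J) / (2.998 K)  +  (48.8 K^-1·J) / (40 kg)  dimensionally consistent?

Reduce each to base SI dimensions:
  (176 m) × (865 m s^-2):  [m] · [m·s⁻²] = m²·s⁻²
  (233 kg·m²·s⁻²·K⁻¹) / (111 kg):  [kg·m²·s⁻²·K⁻¹] / [kg] = m²·s⁻²·K⁻¹
  (712 kg^-1·J) / (2.998 K):  [m²·s⁻²] / [K] = m²·s⁻²·K⁻¹
  (48.8 K^-1·J) / (40 kg):  [kg·m²·s⁻²·K⁻¹] / [kg] = m²·s⁻²·K⁻¹
The terms do not share a single dimension (m²·s⁻² vs m²·s⁻²·K⁻¹).

No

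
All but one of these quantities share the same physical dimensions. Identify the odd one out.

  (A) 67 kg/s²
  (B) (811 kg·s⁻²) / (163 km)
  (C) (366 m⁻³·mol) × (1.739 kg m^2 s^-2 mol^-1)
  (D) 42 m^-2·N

Work out the base dimensions of each:
  (A) kg·s⁻²
  (B) [kg·s⁻²] / [m] = kg·m⁻¹·s⁻²
  (C) [m⁻³·mol] · [kg·m²·s⁻²·mol⁻¹] = kg·m⁻¹·s⁻²
  (D) N·m⁻² = kg·m·s⁻²·m⁻² = kg·m⁻¹·s⁻²
All reduce to kg·m⁻¹·s⁻² except (A), which is kg·s⁻².

(A)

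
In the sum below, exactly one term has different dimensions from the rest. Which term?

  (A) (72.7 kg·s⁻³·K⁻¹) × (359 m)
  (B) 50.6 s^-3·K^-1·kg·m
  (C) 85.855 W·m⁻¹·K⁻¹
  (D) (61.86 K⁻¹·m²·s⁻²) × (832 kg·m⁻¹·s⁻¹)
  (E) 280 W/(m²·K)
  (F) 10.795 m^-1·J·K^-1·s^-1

Expand each in SI base units:
  (A) [kg·s⁻³·K⁻¹] · [m] = kg·m·s⁻³·K⁻¹
  (B) kg·m·s⁻³·K⁻¹
  (C) W·m⁻¹·K⁻¹ = J·s⁻¹·m⁻¹·K⁻¹ = kg·m·s⁻³·K⁻¹
  (D) [m²·s⁻²·K⁻¹] · [kg·m⁻¹·s⁻¹] = kg·m·s⁻³·K⁻¹
  (E) W·m⁻²·K⁻¹ = J·s⁻¹·m⁻²·K⁻¹ = kg·s⁻³·K⁻¹
  (F) J·s⁻¹·m⁻¹·K⁻¹ = N·m·s⁻¹·m⁻¹·K⁻¹ = kg·m·s⁻³·K⁻¹
All reduce to kg·m·s⁻³·K⁻¹ except (E), which is kg·s⁻³·K⁻¹.

(E)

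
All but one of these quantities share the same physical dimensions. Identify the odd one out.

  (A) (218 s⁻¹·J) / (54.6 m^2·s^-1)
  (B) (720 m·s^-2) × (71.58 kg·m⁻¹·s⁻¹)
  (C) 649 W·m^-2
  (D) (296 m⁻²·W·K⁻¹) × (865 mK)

Work out the base dimensions of each:
  (A) [kg·m²·s⁻³] / [m²·s⁻¹] = kg·s⁻²
  (B) [m·s⁻²] · [kg·m⁻¹·s⁻¹] = kg·s⁻³
  (C) W·m⁻² = J·s⁻¹·m⁻² = kg·s⁻³
  (D) [kg·s⁻³·K⁻¹] · [K] = kg·s⁻³
All reduce to kg·s⁻³ except (A), which is kg·s⁻².

(A)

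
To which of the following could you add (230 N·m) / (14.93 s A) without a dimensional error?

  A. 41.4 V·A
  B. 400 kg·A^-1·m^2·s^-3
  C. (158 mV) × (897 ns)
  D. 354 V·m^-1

B.

Reference: [kg·m²·s⁻²] / [s·A] = kg·m²·s⁻³·A⁻¹.
Each option:
  A. V·A = J·C⁻¹·A = kg·m²·s⁻³
  B. kg·m²·s⁻³·A⁻¹  ← same
  C. [kg·m²·s⁻³·A⁻¹] · [s] = kg·m²·s⁻²·A⁻¹
  D. V·m⁻¹ = J·C⁻¹·m⁻¹ = kg·m·s⁻³·A⁻¹
Only B. matches kg·m²·s⁻³·A⁻¹.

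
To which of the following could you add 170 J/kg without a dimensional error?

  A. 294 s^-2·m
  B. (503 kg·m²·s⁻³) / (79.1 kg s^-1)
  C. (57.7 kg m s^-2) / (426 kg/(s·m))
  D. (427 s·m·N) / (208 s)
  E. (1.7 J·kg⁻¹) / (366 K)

Reference: J·kg⁻¹ = N·m·kg⁻¹ = m²·s⁻².
Each option:
  A. m·s⁻²
  B. [kg·m²·s⁻³] / [kg·s⁻¹] = m²·s⁻²  ← same
  C. [kg·m·s⁻²] / [kg·m⁻¹·s⁻¹] = m²·s⁻¹
  D. [kg·m²·s⁻¹] / [s] = kg·m²·s⁻²
  E. [m²·s⁻²] / [K] = m²·s⁻²·K⁻¹
Only B. matches m²·s⁻².

B.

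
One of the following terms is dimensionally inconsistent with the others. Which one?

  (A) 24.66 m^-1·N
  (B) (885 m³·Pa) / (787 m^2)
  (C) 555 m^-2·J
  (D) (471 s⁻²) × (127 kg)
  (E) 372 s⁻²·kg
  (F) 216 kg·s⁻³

Expand each in SI base units:
  (A) N·m⁻¹ = kg·m·s⁻²·m⁻¹ = kg·s⁻²
  (B) [kg·m²·s⁻²] / [m²] = kg·s⁻²
  (C) J·m⁻² = N·m·m⁻² = kg·s⁻²
  (D) [s⁻²] · [kg] = kg·s⁻²
  (E) kg·s⁻²
  (F) kg·s⁻³
All reduce to kg·s⁻² except (F), which is kg·s⁻³.

(F)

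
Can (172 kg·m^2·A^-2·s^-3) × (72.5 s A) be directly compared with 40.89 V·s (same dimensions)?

Yes

Reduce each to base SI dimensions:
  (172 kg·m^2·A^-2·s^-3) × (72.5 s A):  [kg·m²·s⁻³·A⁻²] · [s·A] = kg·m²·s⁻²·A⁻¹
  40.89 V·s:  V·s = J·C⁻¹·s = kg·m²·s⁻²·A⁻¹
Both are kg·m²·s⁻²·A⁻¹, so they have the same dimensions and can be added.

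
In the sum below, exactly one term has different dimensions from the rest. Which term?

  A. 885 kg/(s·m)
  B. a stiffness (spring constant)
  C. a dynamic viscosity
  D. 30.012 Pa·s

B.

Work out the base dimensions of each:
  A. kg·m⁻¹·s⁻¹
  B. [stiffness (spring constant)] = kg·s⁻²
  C. [dynamic viscosity] = kg·m⁻¹·s⁻¹
  D. Pa·s = N·m⁻²·s = kg·m⁻¹·s⁻¹
All reduce to kg·m⁻¹·s⁻¹ except B., which is kg·s⁻².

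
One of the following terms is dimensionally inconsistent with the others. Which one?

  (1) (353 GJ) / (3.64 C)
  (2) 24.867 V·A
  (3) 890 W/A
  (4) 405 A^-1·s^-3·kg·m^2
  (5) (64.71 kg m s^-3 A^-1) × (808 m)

Reduce each to base SI dimensions:
  (1) [kg·m²·s⁻²] / [s·A] = kg·m²·s⁻³·A⁻¹
  (2) V·A = J·C⁻¹·A = kg·m²·s⁻³
  (3) W·A⁻¹ = J·s⁻¹·A⁻¹ = kg·m²·s⁻³·A⁻¹
  (4) kg·m²·s⁻³·A⁻¹
  (5) [kg·m·s⁻³·A⁻¹] · [m] = kg·m²·s⁻³·A⁻¹
All reduce to kg·m²·s⁻³·A⁻¹ except (2), which is kg·m²·s⁻³.

(2)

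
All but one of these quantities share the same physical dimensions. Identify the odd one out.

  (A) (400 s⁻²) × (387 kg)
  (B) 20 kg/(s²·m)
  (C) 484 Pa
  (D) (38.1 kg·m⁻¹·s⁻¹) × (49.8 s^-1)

In SI base units:
  (A) [s⁻²] · [kg] = kg·s⁻²
  (B) kg·m⁻¹·s⁻²
  (C) Pa = N·m⁻² = kg·m⁻¹·s⁻²
  (D) [kg·m⁻¹·s⁻¹] · [s⁻¹] = kg·m⁻¹·s⁻²
All reduce to kg·m⁻¹·s⁻² except (A), which is kg·s⁻².

(A)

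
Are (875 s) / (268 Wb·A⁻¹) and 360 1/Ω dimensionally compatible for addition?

Work out the base dimensions of each:
  (875 s) / (268 Wb·A⁻¹):  [s] / [kg·m²·s⁻²·A⁻²] = kg⁻¹·m⁻²·s³·A²
  360 1/Ω:  Ω⁻¹ = (V·A⁻¹)⁻¹ = kg⁻¹·m⁻²·s³·A²
Both are kg⁻¹·m⁻²·s³·A², so they have the same dimensions and can be added.

Yes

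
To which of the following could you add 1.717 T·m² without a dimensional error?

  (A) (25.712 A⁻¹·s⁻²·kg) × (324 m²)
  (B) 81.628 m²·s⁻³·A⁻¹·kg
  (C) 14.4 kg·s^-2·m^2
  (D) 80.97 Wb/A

Reference: T·m² = Wb·m⁻²·m² = kg·m²·s⁻²·A⁻¹.
Each option:
  (A) [kg·s⁻²·A⁻¹] · [m²] = kg·m²·s⁻²·A⁻¹  ← same
  (B) kg·m²·s⁻³·A⁻¹
  (C) kg·m²·s⁻²
  (D) Wb·A⁻¹ = V·s·A⁻¹ = kg·m²·s⁻²·A⁻²
Only (A) matches kg·m²·s⁻²·A⁻¹.

(A)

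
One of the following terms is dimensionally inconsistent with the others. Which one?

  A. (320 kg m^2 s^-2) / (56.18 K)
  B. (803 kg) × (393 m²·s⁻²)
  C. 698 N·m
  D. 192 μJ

A.

Dimensions:
  A. [kg·m²·s⁻²] / [K] = kg·m²·s⁻²·K⁻¹
  B. [kg] · [m²·s⁻²] = kg·m²·s⁻²
  C. N·m = kg·m·s⁻²·m = kg·m²·s⁻²
  D. J = N·m = kg·m²·s⁻²
All reduce to kg·m²·s⁻² except A., which is kg·m²·s⁻²·K⁻¹.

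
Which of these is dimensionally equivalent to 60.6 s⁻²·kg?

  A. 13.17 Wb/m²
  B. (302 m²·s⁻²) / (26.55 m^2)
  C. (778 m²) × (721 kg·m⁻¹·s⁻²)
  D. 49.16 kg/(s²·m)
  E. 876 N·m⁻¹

Reference: kg·s⁻².
Each option:
  A. Wb·m⁻² = V·s·m⁻² = kg·s⁻²·A⁻¹
  B. [m²·s⁻²] / [m²] = s⁻²
  C. [m²] · [kg·m⁻¹·s⁻²] = kg·m·s⁻²
  D. kg·m⁻¹·s⁻²
  E. N·m⁻¹ = kg·m·s⁻²·m⁻¹ = kg·s⁻²  ← same
Only E. matches kg·s⁻².

E.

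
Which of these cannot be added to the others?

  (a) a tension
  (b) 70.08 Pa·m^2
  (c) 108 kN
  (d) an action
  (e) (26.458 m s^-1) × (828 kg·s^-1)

Expand each in SI base units:
  (a) [tension] = kg·m·s⁻²
  (b) Pa·m² = N·m⁻²·m² = kg·m·s⁻²
  (c) N = kg·m·s⁻²
  (d) [action] = kg·m²·s⁻¹
  (e) [m·s⁻¹] · [kg·s⁻¹] = kg·m·s⁻²
All reduce to kg·m·s⁻² except (d), which is kg·m²·s⁻¹.

(d)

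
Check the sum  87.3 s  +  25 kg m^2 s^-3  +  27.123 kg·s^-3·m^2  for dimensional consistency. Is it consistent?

Dimensions:
  87.3 s:  s
  25 kg m^2 s^-3:  kg·m²·s⁻³
  27.123 kg·s^-3·m^2:  kg·m²·s⁻³
The terms do not share a single dimension (kg·m²·s⁻³ vs s).

No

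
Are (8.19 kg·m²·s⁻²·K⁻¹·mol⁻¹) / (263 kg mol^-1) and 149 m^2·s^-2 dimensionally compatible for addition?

No

Reduce each to base SI dimensions:
  (8.19 kg·m²·s⁻²·K⁻¹·mol⁻¹) / (263 kg mol^-1):  [kg·m²·s⁻²·K⁻¹·mol⁻¹] / [kg·mol⁻¹] = m²·s⁻²·K⁻¹
  149 m^2·s^-2:  m²·s⁻²
m²·s⁻²·K⁻¹ ≠ m²·s⁻², so they cannot be added.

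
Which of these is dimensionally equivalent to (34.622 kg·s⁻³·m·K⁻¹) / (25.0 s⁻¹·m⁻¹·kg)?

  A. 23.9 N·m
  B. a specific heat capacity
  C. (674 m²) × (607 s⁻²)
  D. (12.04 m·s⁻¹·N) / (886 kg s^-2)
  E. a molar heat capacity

Reference: [kg·m·s⁻³·K⁻¹] / [kg·m⁻¹·s⁻¹] = m²·s⁻²·K⁻¹.
Each option:
  A. N·m = kg·m·s⁻²·m = kg·m²·s⁻²
  B. [specific heat capacity] = m²·s⁻²·K⁻¹  ← same
  C. [m²] · [s⁻²] = m²·s⁻²
  D. [kg·m²·s⁻³] / [kg·s⁻²] = m²·s⁻¹
  E. [molar heat capacity] = kg·m²·s⁻²·K⁻¹·mol⁻¹
Only B. matches m²·s⁻²·K⁻¹.

B.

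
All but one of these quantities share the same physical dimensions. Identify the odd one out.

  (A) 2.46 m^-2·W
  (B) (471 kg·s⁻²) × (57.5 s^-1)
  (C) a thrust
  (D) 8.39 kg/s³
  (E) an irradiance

(C)

In SI base units:
  (A) W·m⁻² = J·s⁻¹·m⁻² = kg·s⁻³
  (B) [kg·s⁻²] · [s⁻¹] = kg·s⁻³
  (C) [thrust] = kg·m·s⁻²
  (D) kg·s⁻³
  (E) [irradiance] = kg·s⁻³
All reduce to kg·s⁻³ except (C), which is kg·m·s⁻².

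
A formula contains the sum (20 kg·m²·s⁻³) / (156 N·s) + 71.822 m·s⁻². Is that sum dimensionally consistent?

Expand each in SI base units:
  (20 kg·m²·s⁻³) / (156 N·s):  [kg·m²·s⁻³] / [kg·m·s⁻¹] = m·s⁻²
  71.822 m·s⁻²:  m·s⁻²
Both are m·s⁻², so they have the same dimensions and can be added.

Yes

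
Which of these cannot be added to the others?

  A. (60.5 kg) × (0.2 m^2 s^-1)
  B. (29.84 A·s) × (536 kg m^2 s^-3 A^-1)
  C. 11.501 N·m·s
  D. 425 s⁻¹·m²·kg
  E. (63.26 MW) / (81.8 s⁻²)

B.

Dimensions:
  A. [kg] · [m²·s⁻¹] = kg·m²·s⁻¹
  B. [s·A] · [kg·m²·s⁻³·A⁻¹] = kg·m²·s⁻²
  C. N·m·s = kg·m·s⁻²·m·s = kg·m²·s⁻¹
  D. kg·m²·s⁻¹
  E. [kg·m²·s⁻³] / [s⁻²] = kg·m²·s⁻¹
All reduce to kg·m²·s⁻¹ except B., which is kg·m²·s⁻².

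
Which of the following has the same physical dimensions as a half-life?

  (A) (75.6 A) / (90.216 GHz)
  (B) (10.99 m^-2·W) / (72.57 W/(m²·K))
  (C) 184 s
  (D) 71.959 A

Reference: [half-life] = s.
Each option:
  (A) [A] / [s⁻¹] = s·A
  (B) [kg·s⁻³] / [kg·s⁻³·K⁻¹] = K
  (C) s  ← same
  (D) A
Only (C) matches s.

(C)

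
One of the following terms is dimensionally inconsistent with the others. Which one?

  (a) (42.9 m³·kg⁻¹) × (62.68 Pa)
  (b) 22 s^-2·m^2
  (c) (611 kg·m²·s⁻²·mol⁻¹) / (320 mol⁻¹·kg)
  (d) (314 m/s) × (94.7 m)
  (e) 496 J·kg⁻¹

Dimensions:
  (a) [kg⁻¹·m³] · [kg·m⁻¹·s⁻²] = m²·s⁻²
  (b) m²·s⁻²
  (c) [kg·m²·s⁻²·mol⁻¹] / [kg·mol⁻¹] = m²·s⁻²
  (d) [m·s⁻¹] · [m] = m²·s⁻¹
  (e) J·kg⁻¹ = N·m·kg⁻¹ = m²·s⁻²
All reduce to m²·s⁻² except (d), which is m²·s⁻¹.

(d)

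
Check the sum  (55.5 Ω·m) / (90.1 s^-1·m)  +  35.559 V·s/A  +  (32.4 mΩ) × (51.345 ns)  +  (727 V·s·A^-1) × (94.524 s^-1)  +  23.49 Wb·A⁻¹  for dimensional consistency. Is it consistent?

Dimensions:
  (55.5 Ω·m) / (90.1 s^-1·m):  [kg·m³·s⁻³·A⁻²] / [m·s⁻¹] = kg·m²·s⁻²·A⁻²
  35.559 V·s/A:  V·s·A⁻¹ = J·C⁻¹·s·A⁻¹ = kg·m²·s⁻²·A⁻²
  (32.4 mΩ) × (51.345 ns):  [kg·m²·s⁻³·A⁻²] · [s] = kg·m²·s⁻²·A⁻²
  (727 V·s·A^-1) × (94.524 s^-1):  [kg·m²·s⁻²·A⁻²] · [s⁻¹] = kg·m²·s⁻³·A⁻²
  23.49 Wb·A⁻¹:  Wb·A⁻¹ = V·s·A⁻¹ = kg·m²·s⁻²·A⁻²
The terms do not share a single dimension (kg·m²·s⁻²·A⁻² vs kg·m²·s⁻³·A⁻²).

No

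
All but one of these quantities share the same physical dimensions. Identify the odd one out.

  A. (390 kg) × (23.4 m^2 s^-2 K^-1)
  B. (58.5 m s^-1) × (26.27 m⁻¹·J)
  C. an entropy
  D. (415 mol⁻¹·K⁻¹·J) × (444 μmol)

B.

In SI base units:
  A. [kg] · [m²·s⁻²·K⁻¹] = kg·m²·s⁻²·K⁻¹
  B. [m·s⁻¹] · [kg·m·s⁻²] = kg·m²·s⁻³
  C. [entropy] = kg·m²·s⁻²·K⁻¹
  D. [kg·m²·s⁻²·K⁻¹·mol⁻¹] · [mol] = kg·m²·s⁻²·K⁻¹
All reduce to kg·m²·s⁻²·K⁻¹ except B., which is kg·m²·s⁻³.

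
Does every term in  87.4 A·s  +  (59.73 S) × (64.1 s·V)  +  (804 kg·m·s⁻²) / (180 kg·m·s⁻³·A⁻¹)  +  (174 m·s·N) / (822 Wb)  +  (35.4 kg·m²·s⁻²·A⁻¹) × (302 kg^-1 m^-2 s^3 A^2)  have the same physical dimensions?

Expand each in SI base units:
  87.4 A·s:  A·s = s·A
  (59.73 S) × (64.1 s·V):  [kg⁻¹·m⁻²·s³·A²] · [kg·m²·s⁻²·A⁻¹] = s·A
  (804 kg·m·s⁻²) / (180 kg·m·s⁻³·A⁻¹):  [kg·m·s⁻²] / [kg·m·s⁻³·A⁻¹] = s·A
  (174 m·s·N) / (822 Wb):  [kg·m²·s⁻¹] / [kg·m²·s⁻²·A⁻¹] = s·A
  (35.4 kg·m²·s⁻²·A⁻¹) × (302 kg^-1 m^-2 s^3 A^2):  [kg·m²·s⁻²·A⁻¹] · [kg⁻¹·m⁻²·s³·A²] = s·A
Every term reduces to s·A.

Yes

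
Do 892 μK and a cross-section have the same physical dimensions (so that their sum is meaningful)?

No

Reduce each to base SI dimensions:
  892 μK:  K
  a cross-section:  [cross-section] = m²
K ≠ m², so they cannot be added.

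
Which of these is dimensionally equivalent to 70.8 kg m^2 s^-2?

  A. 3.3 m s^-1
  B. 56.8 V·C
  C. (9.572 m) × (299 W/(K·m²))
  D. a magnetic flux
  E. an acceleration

B.

Reference: kg·m²·s⁻².
Each option:
  A. m·s⁻¹
  B. C·V = s·A·J·C⁻¹ = kg·m²·s⁻²  ← same
  C. [m] · [kg·s⁻³·K⁻¹] = kg·m·s⁻³·K⁻¹
  D. [magnetic flux] = kg·m²·s⁻²·A⁻¹
  E. [acceleration] = m·s⁻²
Only B. matches kg·m²·s⁻².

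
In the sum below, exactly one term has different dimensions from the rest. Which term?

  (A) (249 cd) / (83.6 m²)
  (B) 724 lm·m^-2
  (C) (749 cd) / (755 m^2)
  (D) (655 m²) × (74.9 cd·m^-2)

(D)

Dimensions:
  (A) [cd] / [m²] = m⁻²·cd
  (B) lm·m⁻² = cd·m⁻² = m⁻²·cd
  (C) [cd] / [m²] = m⁻²·cd
  (D) [m²] · [m⁻²·cd] = cd
All reduce to m⁻²·cd except (D), which is cd.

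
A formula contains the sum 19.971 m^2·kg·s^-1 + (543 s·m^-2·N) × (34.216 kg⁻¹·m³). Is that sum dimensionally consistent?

Work out the base dimensions of each:
  19.971 m^2·kg·s^-1:  kg·m²·s⁻¹
  (543 s·m^-2·N) × (34.216 kg⁻¹·m³):  [kg·m⁻¹·s⁻¹] · [kg⁻¹·m³] = m²·s⁻¹
kg·m²·s⁻¹ ≠ m²·s⁻¹, so they cannot be added.

No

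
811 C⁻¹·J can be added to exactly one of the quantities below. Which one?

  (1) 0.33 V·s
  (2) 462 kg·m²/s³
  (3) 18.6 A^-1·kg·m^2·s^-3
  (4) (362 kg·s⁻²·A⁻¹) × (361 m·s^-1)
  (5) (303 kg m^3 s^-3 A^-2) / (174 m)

Reference: J·C⁻¹ = N·m·(s·A)⁻¹ = kg·m²·s⁻³·A⁻¹.
Each option:
  (1) V·s = J·C⁻¹·s = kg·m²·s⁻²·A⁻¹
  (2) kg·m²·s⁻³
  (3) kg·m²·s⁻³·A⁻¹  ← same
  (4) [kg·s⁻²·A⁻¹] · [m·s⁻¹] = kg·m·s⁻³·A⁻¹
  (5) [kg·m³·s⁻³·A⁻²] / [m] = kg·m²·s⁻³·A⁻²
Only (3) matches kg·m²·s⁻³·A⁻¹.

(3)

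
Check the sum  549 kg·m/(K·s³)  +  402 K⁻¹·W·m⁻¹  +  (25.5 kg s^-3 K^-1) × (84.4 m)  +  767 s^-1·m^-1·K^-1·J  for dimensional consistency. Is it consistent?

Yes

Dimensions:
  549 kg·m/(K·s³):  kg·m·s⁻³·K⁻¹
  402 K⁻¹·W·m⁻¹:  W·m⁻¹·K⁻¹ = J·s⁻¹·m⁻¹·K⁻¹ = kg·m·s⁻³·K⁻¹
  (25.5 kg s^-3 K^-1) × (84.4 m):  [kg·s⁻³·K⁻¹] · [m] = kg·m·s⁻³·K⁻¹
  767 s^-1·m^-1·K^-1·J:  J·s⁻¹·m⁻¹·K⁻¹ = N·m·s⁻¹·m⁻¹·K⁻¹ = kg·m·s⁻³·K⁻¹
Every term reduces to kg·m·s⁻³·K⁻¹.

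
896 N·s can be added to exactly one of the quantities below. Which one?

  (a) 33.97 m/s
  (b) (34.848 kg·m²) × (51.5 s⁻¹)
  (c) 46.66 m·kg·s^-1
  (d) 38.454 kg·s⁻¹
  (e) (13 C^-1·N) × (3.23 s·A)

Reference: N·s = kg·m·s⁻²·s = kg·m·s⁻¹.
Each option:
  (a) m·s⁻¹
  (b) [kg·m²] · [s⁻¹] = kg·m²·s⁻¹
  (c) kg·m·s⁻¹  ← same
  (d) kg·s⁻¹
  (e) [kg·m·s⁻³·A⁻¹] · [s·A] = kg·m·s⁻²
Only (c) matches kg·m·s⁻¹.

(c)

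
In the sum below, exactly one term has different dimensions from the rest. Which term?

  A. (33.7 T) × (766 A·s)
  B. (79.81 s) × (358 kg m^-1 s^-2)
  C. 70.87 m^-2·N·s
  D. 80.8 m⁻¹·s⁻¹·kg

A.

Expand each in SI base units:
  A. [kg·s⁻²·A⁻¹] · [s·A] = kg·s⁻¹
  B. [s] · [kg·m⁻¹·s⁻²] = kg·m⁻¹·s⁻¹
  C. N·s·m⁻² = kg·m·s⁻²·s·m⁻² = kg·m⁻¹·s⁻¹
  D. kg·m⁻¹·s⁻¹
All reduce to kg·m⁻¹·s⁻¹ except A., which is kg·s⁻¹.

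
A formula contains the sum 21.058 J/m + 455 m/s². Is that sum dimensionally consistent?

Work out the base dimensions of each:
  21.058 J/m:  J·m⁻¹ = N·m·m⁻¹ = kg·m·s⁻²
  455 m/s²:  m·s⁻²
kg·m·s⁻² ≠ m·s⁻², so they cannot be added.

No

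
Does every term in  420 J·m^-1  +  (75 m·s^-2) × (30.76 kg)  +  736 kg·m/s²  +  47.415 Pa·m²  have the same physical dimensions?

Yes

In SI base units:
  420 J·m^-1:  J·m⁻¹ = N·m·m⁻¹ = kg·m·s⁻²
  (75 m·s^-2) × (30.76 kg):  [m·s⁻²] · [kg] = kg·m·s⁻²
  736 kg·m/s²:  kg·m·s⁻²
  47.415 Pa·m²:  Pa·m² = N·m⁻²·m² = kg·m·s⁻²
Every term reduces to kg·m·s⁻².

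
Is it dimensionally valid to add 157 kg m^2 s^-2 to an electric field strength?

No

Reduce each to base SI dimensions:
  157 kg m^2 s^-2:  kg·m²·s⁻²
  an electric field strength:  [electric field strength] = kg·m·s⁻³·A⁻¹
kg·m²·s⁻² ≠ kg·m·s⁻³·A⁻¹, so they cannot be added.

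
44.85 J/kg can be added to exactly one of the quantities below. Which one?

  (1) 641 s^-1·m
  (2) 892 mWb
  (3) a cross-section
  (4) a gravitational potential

(4)

Reference: J·kg⁻¹ = N·m·kg⁻¹ = m²·s⁻².
Each option:
  (1) m·s⁻¹
  (2) Wb = V·s = kg·m²·s⁻²·A⁻¹
  (3) [cross-section] = m²
  (4) [gravitational potential] = m²·s⁻²  ← same
Only (4) matches m²·s⁻².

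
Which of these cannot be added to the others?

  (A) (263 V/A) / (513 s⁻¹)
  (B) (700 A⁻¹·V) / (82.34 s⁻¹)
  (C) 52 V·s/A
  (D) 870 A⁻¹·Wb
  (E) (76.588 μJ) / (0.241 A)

Reduce each to base SI dimensions:
  (A) [kg·m²·s⁻³·A⁻²] / [s⁻¹] = kg·m²·s⁻²·A⁻²
  (B) [kg·m²·s⁻³·A⁻²] / [s⁻¹] = kg·m²·s⁻²·A⁻²
  (C) V·s·A⁻¹ = J·C⁻¹·s·A⁻¹ = kg·m²·s⁻²·A⁻²
  (D) Wb·A⁻¹ = V·s·A⁻¹ = kg·m²·s⁻²·A⁻²
  (E) [kg·m²·s⁻²] / [A] = kg·m²·s⁻²·A⁻¹
All reduce to kg·m²·s⁻²·A⁻² except (E), which is kg·m²·s⁻²·A⁻¹.

(E)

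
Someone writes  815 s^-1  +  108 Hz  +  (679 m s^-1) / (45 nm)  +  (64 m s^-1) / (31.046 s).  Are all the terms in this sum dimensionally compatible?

In SI base units:
  815 s^-1:  s⁻¹
  108 Hz:  Hz = s⁻¹
  (679 m s^-1) / (45 nm):  [m·s⁻¹] / [m] = s⁻¹
  (64 m s^-1) / (31.046 s):  [m·s⁻¹] / [s] = m·s⁻²
The terms do not share a single dimension (m·s⁻² vs s⁻¹).

No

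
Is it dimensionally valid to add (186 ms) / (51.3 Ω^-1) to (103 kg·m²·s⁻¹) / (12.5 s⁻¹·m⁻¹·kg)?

Dimensions:
  (186 ms) / (51.3 Ω^-1):  [s] / [kg⁻¹·m⁻²·s³·A²] = kg·m²·s⁻²·A⁻²
  (103 kg·m²·s⁻¹) / (12.5 s⁻¹·m⁻¹·kg):  [kg·m²·s⁻¹] / [kg·m⁻¹·s⁻¹] = m³
kg·m²·s⁻²·A⁻² ≠ m³, so they cannot be added.

No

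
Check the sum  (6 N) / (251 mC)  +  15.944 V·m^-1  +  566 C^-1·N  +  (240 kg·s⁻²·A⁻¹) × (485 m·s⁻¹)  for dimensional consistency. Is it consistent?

Yes

Reduce each to base SI dimensions:
  (6 N) / (251 mC):  [kg·m·s⁻²] / [s·A] = kg·m·s⁻³·A⁻¹
  15.944 V·m^-1:  V·m⁻¹ = J·C⁻¹·m⁻¹ = kg·m·s⁻³·A⁻¹
  566 C^-1·N:  N·C⁻¹ = kg·m·s⁻²·(s·A)⁻¹ = kg·m·s⁻³·A⁻¹
  (240 kg·s⁻²·A⁻¹) × (485 m·s⁻¹):  [kg·s⁻²·A⁻¹] · [m·s⁻¹] = kg·m·s⁻³·A⁻¹
Every term reduces to kg·m·s⁻³·A⁻¹.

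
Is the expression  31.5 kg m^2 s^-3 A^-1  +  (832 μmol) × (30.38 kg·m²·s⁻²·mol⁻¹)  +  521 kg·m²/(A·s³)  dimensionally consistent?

Expand each in SI base units:
  31.5 kg m^2 s^-3 A^-1:  kg·m²·s⁻³·A⁻¹
  (832 μmol) × (30.38 kg·m²·s⁻²·mol⁻¹):  [mol] · [kg·m²·s⁻²·mol⁻¹] = kg·m²·s⁻²
  521 kg·m²/(A·s³):  kg·m²·s⁻³·A⁻¹
The terms do not share a single dimension (kg·m²·s⁻² vs kg·m²·s⁻³·A⁻¹).

No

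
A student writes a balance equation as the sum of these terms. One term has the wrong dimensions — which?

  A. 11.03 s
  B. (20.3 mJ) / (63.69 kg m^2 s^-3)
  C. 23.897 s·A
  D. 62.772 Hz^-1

C.

Reduce each to base SI dimensions:
  A. s
  B. [kg·m²·s⁻²] / [kg·m²·s⁻³] = s
  C. A·s = s·A
  D. Hz⁻¹ = (s⁻¹)⁻¹ = s
All reduce to s except C., which is s·A.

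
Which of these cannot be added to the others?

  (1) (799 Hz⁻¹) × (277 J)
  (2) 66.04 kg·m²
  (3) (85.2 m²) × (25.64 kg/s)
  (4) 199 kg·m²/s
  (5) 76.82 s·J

(2)

Work out the base dimensions of each:
  (1) [s] · [kg·m²·s⁻²] = kg·m²·s⁻¹
  (2) kg·m²
  (3) [m²] · [kg·s⁻¹] = kg·m²·s⁻¹
  (4) kg·m²·s⁻¹
  (5) J·s = N·m·s = kg·m²·s⁻¹
All reduce to kg·m²·s⁻¹ except (2), which is kg·m².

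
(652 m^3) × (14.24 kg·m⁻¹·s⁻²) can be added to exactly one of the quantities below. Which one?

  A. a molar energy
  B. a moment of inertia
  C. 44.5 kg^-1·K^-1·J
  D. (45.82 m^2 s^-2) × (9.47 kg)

D.

Reference: [m³] · [kg·m⁻¹·s⁻²] = kg·m²·s⁻².
Each option:
  A. [molar energy] = kg·m²·s⁻²·mol⁻¹
  B. [moment of inertia] = kg·m²
  C. J·kg⁻¹·K⁻¹ = N·m·kg⁻¹·K⁻¹ = m²·s⁻²·K⁻¹
  D. [m²·s⁻²] · [kg] = kg·m²·s⁻²  ← same
Only D. matches kg·m²·s⁻².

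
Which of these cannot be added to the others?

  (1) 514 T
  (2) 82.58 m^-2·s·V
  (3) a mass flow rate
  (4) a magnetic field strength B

Dimensions:
  (1) T = Wb·m⁻² = kg·s⁻²·A⁻¹
  (2) V·s·m⁻² = J·C⁻¹·s·m⁻² = kg·s⁻²·A⁻¹
  (3) [mass flow rate] = kg·s⁻¹
  (4) [magnetic field strength B] = kg·s⁻²·A⁻¹
All reduce to kg·s⁻²·A⁻¹ except (3), which is kg·s⁻¹.

(3)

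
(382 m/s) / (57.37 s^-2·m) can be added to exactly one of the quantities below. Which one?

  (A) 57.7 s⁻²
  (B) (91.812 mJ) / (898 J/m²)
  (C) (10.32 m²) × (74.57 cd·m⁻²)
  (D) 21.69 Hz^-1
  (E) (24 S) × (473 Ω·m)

(D)

Reference: [m·s⁻¹] / [m·s⁻²] = s.
Each option:
  (A) s⁻²
  (B) [kg·m²·s⁻²] / [kg·s⁻²] = m²
  (C) [m²] · [m⁻²·cd] = cd
  (D) Hz⁻¹ = (s⁻¹)⁻¹ = s  ← same
  (E) [kg⁻¹·m⁻²·s³·A²] · [kg·m³·s⁻³·A⁻²] = m
Only (D) matches s.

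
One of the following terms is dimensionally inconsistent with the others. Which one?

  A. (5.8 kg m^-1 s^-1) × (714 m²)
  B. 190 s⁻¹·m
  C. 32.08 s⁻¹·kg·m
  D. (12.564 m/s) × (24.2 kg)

Reduce each to base SI dimensions:
  A. [kg·m⁻¹·s⁻¹] · [m²] = kg·m·s⁻¹
  B. m·s⁻¹
  C. kg·m·s⁻¹
  D. [m·s⁻¹] · [kg] = kg·m·s⁻¹
All reduce to kg·m·s⁻¹ except B., which is m·s⁻¹.

B.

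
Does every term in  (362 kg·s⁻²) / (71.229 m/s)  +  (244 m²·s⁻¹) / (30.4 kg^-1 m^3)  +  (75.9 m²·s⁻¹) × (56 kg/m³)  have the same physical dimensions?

Reduce each to base SI dimensions:
  (362 kg·s⁻²) / (71.229 m/s):  [kg·s⁻²] / [m·s⁻¹] = kg·m⁻¹·s⁻¹
  (244 m²·s⁻¹) / (30.4 kg^-1 m^3):  [m²·s⁻¹] / [kg⁻¹·m³] = kg·m⁻¹·s⁻¹
  (75.9 m²·s⁻¹) × (56 kg/m³):  [m²·s⁻¹] · [kg·m⁻³] = kg·m⁻¹·s⁻¹
Every term reduces to kg·m⁻¹·s⁻¹.

Yes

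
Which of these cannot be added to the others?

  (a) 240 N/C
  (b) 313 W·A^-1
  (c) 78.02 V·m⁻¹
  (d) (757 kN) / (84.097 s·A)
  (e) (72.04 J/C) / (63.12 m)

(b)

Expand each in SI base units:
  (a) N·C⁻¹ = kg·m·s⁻²·(s·A)⁻¹ = kg·m·s⁻³·A⁻¹
  (b) W·A⁻¹ = J·s⁻¹·A⁻¹ = kg·m²·s⁻³·A⁻¹
  (c) V·m⁻¹ = J·C⁻¹·m⁻¹ = kg·m·s⁻³·A⁻¹
  (d) [kg·m·s⁻²] / [s·A] = kg·m·s⁻³·A⁻¹
  (e) [kg·m²·s⁻³·A⁻¹] / [m] = kg·m·s⁻³·A⁻¹
All reduce to kg·m·s⁻³·A⁻¹ except (b), which is kg·m²·s⁻³·A⁻¹.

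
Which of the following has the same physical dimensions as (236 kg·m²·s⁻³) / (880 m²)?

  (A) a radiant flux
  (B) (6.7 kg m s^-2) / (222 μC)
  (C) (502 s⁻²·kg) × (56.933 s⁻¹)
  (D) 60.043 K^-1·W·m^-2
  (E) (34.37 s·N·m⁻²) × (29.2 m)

Reference: [kg·m²·s⁻³] / [m²] = kg·s⁻³.
Each option:
  (A) [radiant flux] = kg·m²·s⁻³
  (B) [kg·m·s⁻²] / [s·A] = kg·m·s⁻³·A⁻¹
  (C) [kg·s⁻²] · [s⁻¹] = kg·s⁻³  ← same
  (D) W·m⁻²·K⁻¹ = J·s⁻¹·m⁻²·K⁻¹ = kg·s⁻³·K⁻¹
  (E) [kg·m⁻¹·s⁻¹] · [m] = kg·s⁻¹
Only (C) matches kg·s⁻³.

(C)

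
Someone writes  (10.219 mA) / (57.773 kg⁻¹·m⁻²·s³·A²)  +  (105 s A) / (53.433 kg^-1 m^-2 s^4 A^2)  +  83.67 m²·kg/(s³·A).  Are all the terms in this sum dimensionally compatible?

In SI base units:
  (10.219 mA) / (57.773 kg⁻¹·m⁻²·s³·A²):  [A] / [kg⁻¹·m⁻²·s³·A²] = kg·m²·s⁻³·A⁻¹
  (105 s A) / (53.433 kg^-1 m^-2 s^4 A^2):  [s·A] / [kg⁻¹·m⁻²·s⁴·A²] = kg·m²·s⁻³·A⁻¹
  83.67 m²·kg/(s³·A):  kg·m²·s⁻³·A⁻¹
Every term reduces to kg·m²·s⁻³·A⁻¹.

Yes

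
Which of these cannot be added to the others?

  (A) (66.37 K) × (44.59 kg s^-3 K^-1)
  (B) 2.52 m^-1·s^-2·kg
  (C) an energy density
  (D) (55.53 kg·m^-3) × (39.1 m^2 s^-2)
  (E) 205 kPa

Expand each in SI base units:
  (A) [K] · [kg·s⁻³·K⁻¹] = kg·s⁻³
  (B) kg·m⁻¹·s⁻²
  (C) [energy density] = kg·m⁻¹·s⁻²
  (D) [kg·m⁻³] · [m²·s⁻²] = kg·m⁻¹·s⁻²
  (E) Pa = N·m⁻² = kg·m⁻¹·s⁻²
All reduce to kg·m⁻¹·s⁻² except (A), which is kg·s⁻³.

(A)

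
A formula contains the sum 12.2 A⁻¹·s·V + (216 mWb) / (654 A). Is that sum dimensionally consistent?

Yes

Dimensions:
  12.2 A⁻¹·s·V:  V·s·A⁻¹ = J·C⁻¹·s·A⁻¹ = kg·m²·s⁻²·A⁻²
  (216 mWb) / (654 A):  [kg·m²·s⁻²·A⁻¹] / [A] = kg·m²·s⁻²·A⁻²
Both are kg·m²·s⁻²·A⁻², so they have the same dimensions and can be added.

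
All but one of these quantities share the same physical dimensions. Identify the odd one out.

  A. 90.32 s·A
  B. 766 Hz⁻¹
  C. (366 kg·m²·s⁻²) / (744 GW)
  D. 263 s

Expand each in SI base units:
  A. A·s = s·A
  B. Hz⁻¹ = (s⁻¹)⁻¹ = s
  C. [kg·m²·s⁻²] / [kg·m²·s⁻³] = s
  D. s
All reduce to s except A., which is s·A.

A.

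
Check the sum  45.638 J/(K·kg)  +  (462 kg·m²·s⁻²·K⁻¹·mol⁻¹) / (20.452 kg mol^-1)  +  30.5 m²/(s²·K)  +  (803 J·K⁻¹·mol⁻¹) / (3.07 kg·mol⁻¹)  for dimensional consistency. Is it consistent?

Work out the base dimensions of each:
  45.638 J/(K·kg):  J·kg⁻¹·K⁻¹ = N·m·kg⁻¹·K⁻¹ = m²·s⁻²·K⁻¹
  (462 kg·m²·s⁻²·K⁻¹·mol⁻¹) / (20.452 kg mol^-1):  [kg·m²·s⁻²·K⁻¹·mol⁻¹] / [kg·mol⁻¹] = m²·s⁻²·K⁻¹
  30.5 m²/(s²·K):  m²·s⁻²·K⁻¹
  (803 J·K⁻¹·mol⁻¹) / (3.07 kg·mol⁻¹):  [kg·m²·s⁻²·K⁻¹·mol⁻¹] / [kg·mol⁻¹] = m²·s⁻²·K⁻¹
Every term reduces to m²·s⁻²·K⁻¹.

Yes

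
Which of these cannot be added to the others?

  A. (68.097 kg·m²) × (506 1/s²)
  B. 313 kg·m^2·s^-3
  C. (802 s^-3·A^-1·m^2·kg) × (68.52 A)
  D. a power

A.

Reduce each to base SI dimensions:
  A. [kg·m²] · [s⁻²] = kg·m²·s⁻²
  B. kg·m²·s⁻³
  C. [kg·m²·s⁻³·A⁻¹] · [A] = kg·m²·s⁻³
  D. [power] = kg·m²·s⁻³
All reduce to kg·m²·s⁻³ except A., which is kg·m²·s⁻².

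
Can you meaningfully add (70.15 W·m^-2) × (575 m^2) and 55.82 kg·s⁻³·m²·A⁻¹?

In SI base units:
  (70.15 W·m^-2) × (575 m^2):  [kg·s⁻³] · [m²] = kg·m²·s⁻³
  55.82 kg·s⁻³·m²·A⁻¹:  kg·m²·s⁻³·A⁻¹
kg·m²·s⁻³ ≠ kg·m²·s⁻³·A⁻¹, so they cannot be added.

No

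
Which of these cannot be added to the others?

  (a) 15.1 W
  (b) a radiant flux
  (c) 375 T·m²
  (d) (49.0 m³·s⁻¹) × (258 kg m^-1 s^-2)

Expand each in SI base units:
  (a) W = J·s⁻¹ = kg·m²·s⁻³
  (b) [radiant flux] = kg·m²·s⁻³
  (c) T·m² = Wb·m⁻²·m² = kg·m²·s⁻²·A⁻¹
  (d) [m³·s⁻¹] · [kg·m⁻¹·s⁻²] = kg·m²·s⁻³
All reduce to kg·m²·s⁻³ except (c), which is kg·m²·s⁻²·A⁻¹.

(c)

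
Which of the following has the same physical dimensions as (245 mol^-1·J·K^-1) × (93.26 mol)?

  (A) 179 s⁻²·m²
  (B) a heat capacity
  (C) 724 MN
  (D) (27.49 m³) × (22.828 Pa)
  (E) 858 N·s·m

(B)

Reference: [kg·m²·s⁻²·K⁻¹·mol⁻¹] · [mol] = kg·m²·s⁻²·K⁻¹.
Each option:
  (A) m²·s⁻²
  (B) [heat capacity] = kg·m²·s⁻²·K⁻¹  ← same
  (C) N = kg·m·s⁻²
  (D) [m³] · [kg·m⁻¹·s⁻²] = kg·m²·s⁻²
  (E) N·m·s = kg·m·s⁻²·m·s = kg·m²·s⁻¹
Only (B) matches kg·m²·s⁻²·K⁻¹.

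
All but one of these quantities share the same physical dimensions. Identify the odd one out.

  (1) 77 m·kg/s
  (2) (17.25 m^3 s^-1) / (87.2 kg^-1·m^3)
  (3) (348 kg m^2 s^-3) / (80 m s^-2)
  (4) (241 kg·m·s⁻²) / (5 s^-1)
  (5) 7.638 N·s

Work out the base dimensions of each:
  (1) kg·m·s⁻¹
  (2) [m³·s⁻¹] / [kg⁻¹·m³] = kg·s⁻¹
  (3) [kg·m²·s⁻³] / [m·s⁻²] = kg·m·s⁻¹
  (4) [kg·m·s⁻²] / [s⁻¹] = kg·m·s⁻¹
  (5) N·s = kg·m·s⁻²·s = kg·m·s⁻¹
All reduce to kg·m·s⁻¹ except (2), which is kg·s⁻¹.

(2)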